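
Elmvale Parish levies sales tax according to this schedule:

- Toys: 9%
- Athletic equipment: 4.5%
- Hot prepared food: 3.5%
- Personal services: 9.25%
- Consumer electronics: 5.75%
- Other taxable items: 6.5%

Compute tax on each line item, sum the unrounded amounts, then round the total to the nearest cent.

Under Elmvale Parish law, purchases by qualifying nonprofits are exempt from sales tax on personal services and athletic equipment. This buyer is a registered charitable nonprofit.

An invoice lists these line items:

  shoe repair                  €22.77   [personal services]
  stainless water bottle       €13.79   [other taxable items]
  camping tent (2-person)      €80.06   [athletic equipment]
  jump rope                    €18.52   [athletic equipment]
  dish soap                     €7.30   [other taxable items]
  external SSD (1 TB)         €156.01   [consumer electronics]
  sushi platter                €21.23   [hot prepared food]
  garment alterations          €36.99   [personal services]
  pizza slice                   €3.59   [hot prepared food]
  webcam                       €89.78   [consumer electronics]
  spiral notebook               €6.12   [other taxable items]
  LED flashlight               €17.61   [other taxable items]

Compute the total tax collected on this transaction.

Shoe repair €22.77: personal services, buyer-exempt → 0% → €0.00
Stainless water bottle €13.79: other taxable items → 6.5% → €0.89635
Camping tent (2-person) €80.06: athletic equipment, buyer-exempt → 0% → €0.00
Jump rope €18.52: athletic equipment, buyer-exempt → 0% → €0.00
Dish soap €7.30: other taxable items → 6.5% → €0.4745
External SSD (1 TB) €156.01: consumer electronics → 5.75% → €8.970575
Sushi platter €21.23: hot prepared food → 3.5% → €0.74305
Garment alterations €36.99: personal services, buyer-exempt → 0% → €0.00
Pizza slice €3.59: hot prepared food → 3.5% → €0.12565
Webcam €89.78: consumer electronics → 5.75% → €5.16235
Spiral notebook €6.12: other taxable items → 6.5% → €0.3978
LED flashlight €17.61: other taxable items → 6.5% → €1.14465
Unrounded tax sum = €17.914925 → €17.91

€17.91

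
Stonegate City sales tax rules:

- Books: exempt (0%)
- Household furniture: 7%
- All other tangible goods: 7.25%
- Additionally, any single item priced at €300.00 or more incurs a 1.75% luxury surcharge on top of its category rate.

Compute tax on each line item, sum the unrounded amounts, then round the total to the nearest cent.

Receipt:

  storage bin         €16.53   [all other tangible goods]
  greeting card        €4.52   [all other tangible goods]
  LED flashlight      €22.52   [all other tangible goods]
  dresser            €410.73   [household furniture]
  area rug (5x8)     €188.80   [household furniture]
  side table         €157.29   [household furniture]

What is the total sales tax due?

€63.32

Storage bin €16.53: all other tangible goods → 7.25% → €1.198425
Greeting card €4.52: all other tangible goods → 7.25% → €0.3277
LED flashlight €22.52: all other tangible goods → 7.25% → €1.6327
Dresser €410.73: household furniture → 7% + 1.75% surcharge = 8.75% → €35.938875
Area rug (5x8) €188.80: household furniture → 7% → €13.216
Side table €157.29: household furniture → 7% → €11.0103
Unrounded tax sum = €63.324 → €63.32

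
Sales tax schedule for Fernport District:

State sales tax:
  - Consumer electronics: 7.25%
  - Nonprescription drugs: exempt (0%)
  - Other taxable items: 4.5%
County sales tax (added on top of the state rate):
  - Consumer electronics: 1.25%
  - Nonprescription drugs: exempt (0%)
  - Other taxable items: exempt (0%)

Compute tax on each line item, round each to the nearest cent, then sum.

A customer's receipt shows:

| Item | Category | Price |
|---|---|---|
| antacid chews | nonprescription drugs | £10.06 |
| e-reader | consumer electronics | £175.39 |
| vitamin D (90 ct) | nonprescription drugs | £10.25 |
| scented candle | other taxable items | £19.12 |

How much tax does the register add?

Antacid chews £10.06: nonprescription drugs → 0% + 0% county = 0% → £0.00
E-reader £175.39: consumer electronics → 7.25% + 1.25% county = 8.5% → £14.91
Vitamin D (90 ct) £10.25: nonprescription drugs → 0% + 0% county = 0% → £0.00
Scented candle £19.12: other taxable items → 4.5% + 0% county = 4.5% → £0.86
Total tax = £14.91 + £0.86 = £15.77

£15.77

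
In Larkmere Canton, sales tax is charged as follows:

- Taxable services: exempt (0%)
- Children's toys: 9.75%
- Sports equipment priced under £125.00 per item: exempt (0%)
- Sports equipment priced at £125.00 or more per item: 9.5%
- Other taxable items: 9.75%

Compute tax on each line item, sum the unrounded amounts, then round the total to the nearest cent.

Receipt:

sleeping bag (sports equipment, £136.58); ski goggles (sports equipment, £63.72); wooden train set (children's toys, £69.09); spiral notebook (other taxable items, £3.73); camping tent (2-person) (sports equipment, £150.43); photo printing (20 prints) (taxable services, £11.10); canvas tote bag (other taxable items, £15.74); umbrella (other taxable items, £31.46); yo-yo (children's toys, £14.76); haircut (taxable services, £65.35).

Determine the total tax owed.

£40.41

Sleeping bag £136.58: sports equipment, £125.00 or more → 9.5% → £12.9751
Ski goggles £63.72: sports equipment, under £125.00 → 0% → £0.00
Wooden train set £69.09: children's toys → 9.75% → £6.736275
Spiral notebook £3.73: other taxable items → 9.75% → £0.363675
Camping tent (2-person) £150.43: sports equipment, £125.00 or more → 9.5% → £14.29085
Photo printing (20 prints) £11.10: taxable services → 0% → £0.00
Canvas tote bag £15.74: other taxable items → 9.75% → £1.53465
Umbrella £31.46: other taxable items → 9.75% → £3.06735
Yo-yo £14.76: children's toys → 9.75% → £1.4391
Haircut £65.35: taxable services → 0% → £0.00
Unrounded tax sum = £40.407 → £40.41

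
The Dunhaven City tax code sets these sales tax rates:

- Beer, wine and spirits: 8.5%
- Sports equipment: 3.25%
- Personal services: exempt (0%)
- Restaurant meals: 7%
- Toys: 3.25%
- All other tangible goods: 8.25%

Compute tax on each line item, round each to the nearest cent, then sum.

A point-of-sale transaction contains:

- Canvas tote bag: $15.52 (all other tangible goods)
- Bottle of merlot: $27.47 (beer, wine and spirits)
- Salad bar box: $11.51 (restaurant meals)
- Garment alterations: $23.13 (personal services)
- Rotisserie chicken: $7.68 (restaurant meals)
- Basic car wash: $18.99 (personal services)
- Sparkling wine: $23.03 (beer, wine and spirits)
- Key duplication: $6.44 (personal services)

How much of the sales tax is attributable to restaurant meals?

Salad bar box $11.51: restaurant meals → 7% → $0.81
Rotisserie chicken $7.68: restaurant meals → 7% → $0.54
Tax on restaurant meals = $0.81 + $0.54 = $1.35

$1.35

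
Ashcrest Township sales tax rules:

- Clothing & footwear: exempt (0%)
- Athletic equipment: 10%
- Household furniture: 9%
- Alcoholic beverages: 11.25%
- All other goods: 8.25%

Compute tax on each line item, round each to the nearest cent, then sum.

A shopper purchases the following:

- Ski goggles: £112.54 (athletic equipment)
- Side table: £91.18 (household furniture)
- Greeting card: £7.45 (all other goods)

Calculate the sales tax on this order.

Ski goggles £112.54: athletic equipment → 10% → £11.25
Side table £91.18: household furniture → 9% → £8.21
Greeting card £7.45: all other goods → 8.25% → £0.61
Total tax = £11.25 + £8.21 + £0.61 = £20.07

£20.07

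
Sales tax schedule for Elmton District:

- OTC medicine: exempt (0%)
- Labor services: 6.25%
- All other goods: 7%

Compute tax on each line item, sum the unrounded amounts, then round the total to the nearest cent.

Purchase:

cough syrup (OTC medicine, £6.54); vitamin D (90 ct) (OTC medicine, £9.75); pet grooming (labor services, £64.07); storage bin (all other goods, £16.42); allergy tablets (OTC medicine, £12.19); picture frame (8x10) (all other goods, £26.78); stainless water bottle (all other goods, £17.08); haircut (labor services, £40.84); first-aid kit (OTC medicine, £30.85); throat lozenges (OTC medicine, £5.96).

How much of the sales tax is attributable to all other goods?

£4.22

Storage bin £16.42: all other goods → 7% → £1.1494
Picture frame (8x10) £26.78: all other goods → 7% → £1.8746
Stainless water bottle £17.08: all other goods → 7% → £1.1956
Tax on all other goods: unrounded sum = £4.2196 → £4.22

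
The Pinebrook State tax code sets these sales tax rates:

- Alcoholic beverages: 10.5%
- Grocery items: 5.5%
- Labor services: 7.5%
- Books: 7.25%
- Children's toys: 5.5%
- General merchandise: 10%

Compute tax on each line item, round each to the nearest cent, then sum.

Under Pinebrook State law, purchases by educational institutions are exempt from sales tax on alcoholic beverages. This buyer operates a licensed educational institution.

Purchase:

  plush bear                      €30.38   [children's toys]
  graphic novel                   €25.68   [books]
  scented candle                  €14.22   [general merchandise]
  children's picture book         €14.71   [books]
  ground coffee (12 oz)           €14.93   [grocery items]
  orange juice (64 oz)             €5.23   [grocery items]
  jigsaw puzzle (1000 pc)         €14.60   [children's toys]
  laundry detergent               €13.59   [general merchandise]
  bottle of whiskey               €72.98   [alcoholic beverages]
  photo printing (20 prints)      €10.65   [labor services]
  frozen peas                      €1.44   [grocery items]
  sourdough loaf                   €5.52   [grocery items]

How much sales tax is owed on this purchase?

Plush bear €30.38: children's toys → 5.5% → €1.67
Graphic novel €25.68: books → 7.25% → €1.86
Scented candle €14.22: general merchandise → 10% → €1.42
Children's picture book €14.71: books → 7.25% → €1.07
Ground coffee (12 oz) €14.93: grocery items → 5.5% → €0.82
Orange juice (64 oz) €5.23: grocery items → 5.5% → €0.29
Jigsaw puzzle (1000 pc) €14.60: children's toys → 5.5% → €0.80
Laundry detergent €13.59: general merchandise → 10% → €1.36
Bottle of whiskey €72.98: alcoholic beverages, buyer-exempt → 0% → €0.00
Photo printing (20 prints) €10.65: labor services → 7.5% → €0.80
Frozen peas €1.44: grocery items → 5.5% → €0.08
Sourdough loaf €5.52: grocery items → 5.5% → €0.30
Total tax = €1.67 + €1.86 + €1.42 + €1.07 + €0.82 + €0.29 + €0.80 + €1.36 + €0.80 + €0.08 + €0.30 = €10.47

€10.47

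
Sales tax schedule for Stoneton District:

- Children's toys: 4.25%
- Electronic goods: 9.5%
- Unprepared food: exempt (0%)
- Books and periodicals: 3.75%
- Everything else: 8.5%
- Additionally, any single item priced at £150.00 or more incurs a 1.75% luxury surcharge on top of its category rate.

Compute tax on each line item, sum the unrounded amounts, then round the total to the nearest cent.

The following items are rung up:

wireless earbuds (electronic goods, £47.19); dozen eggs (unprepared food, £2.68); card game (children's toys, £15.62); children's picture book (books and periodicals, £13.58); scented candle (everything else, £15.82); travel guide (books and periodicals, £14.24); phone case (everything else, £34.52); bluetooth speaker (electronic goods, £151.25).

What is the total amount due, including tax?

Wireless earbuds £47.19: electronic goods → 9.5% → £4.48305
Dozen eggs £2.68: unprepared food → 0% → £0.00
Card game £15.62: children's toys → 4.25% → £0.66385
Children's picture book £13.58: books and periodicals → 3.75% → £0.50925
Scented candle £15.82: everything else → 8.5% → £1.3447
Travel guide £14.24: books and periodicals → 3.75% → £0.534
Phone case £34.52: everything else → 8.5% → £2.9342
Bluetooth speaker £151.25: electronic goods → 9.5% + 1.75% surcharge = 11.25% → £17.015625
Subtotal = £294.90; unrounded tax = £27.484675 → £27.48; total due = £322.38

£322.38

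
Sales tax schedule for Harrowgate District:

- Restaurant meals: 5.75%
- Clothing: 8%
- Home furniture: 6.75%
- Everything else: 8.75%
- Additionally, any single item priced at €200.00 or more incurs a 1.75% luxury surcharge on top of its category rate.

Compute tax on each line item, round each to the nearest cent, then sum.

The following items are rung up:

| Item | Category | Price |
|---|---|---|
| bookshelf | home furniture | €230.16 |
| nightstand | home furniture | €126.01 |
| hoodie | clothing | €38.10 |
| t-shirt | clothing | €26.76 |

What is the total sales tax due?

Bookshelf €230.16: home furniture → 6.75% + 1.75% surcharge = 8.5% → €19.56
Nightstand €126.01: home furniture → 6.75% → €8.51
Hoodie €38.10: clothing → 8% → €3.05
T-shirt €26.76: clothing → 8% → €2.14
Total tax = €19.56 + €8.51 + €3.05 + €2.14 = €33.26

€33.26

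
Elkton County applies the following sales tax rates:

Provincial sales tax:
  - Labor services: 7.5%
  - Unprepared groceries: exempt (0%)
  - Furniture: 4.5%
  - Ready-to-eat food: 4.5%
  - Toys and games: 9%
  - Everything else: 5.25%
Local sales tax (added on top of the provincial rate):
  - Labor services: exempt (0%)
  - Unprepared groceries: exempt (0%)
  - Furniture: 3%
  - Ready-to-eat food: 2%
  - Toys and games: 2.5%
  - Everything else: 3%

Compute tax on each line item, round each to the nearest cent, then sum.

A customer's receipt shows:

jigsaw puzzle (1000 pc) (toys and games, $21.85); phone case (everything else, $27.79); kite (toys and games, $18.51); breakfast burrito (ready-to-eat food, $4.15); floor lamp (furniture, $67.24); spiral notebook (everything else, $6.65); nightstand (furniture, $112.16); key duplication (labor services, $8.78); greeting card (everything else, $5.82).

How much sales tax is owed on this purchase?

$22.34

Jigsaw puzzle (1000 pc) $21.85: toys and games → 9% + 2.5% local = 11.5% → $2.51
Phone case $27.79: everything else → 5.25% + 3% local = 8.25% → $2.29
Kite $18.51: toys and games → 9% + 2.5% local = 11.5% → $2.13
Breakfast burrito $4.15: ready-to-eat food → 4.5% + 2% local = 6.5% → $0.27
Floor lamp $67.24: furniture → 4.5% + 3% local = 7.5% → $5.04
Spiral notebook $6.65: everything else → 5.25% + 3% local = 8.25% → $0.55
Nightstand $112.16: furniture → 4.5% + 3% local = 7.5% → $8.41
Key duplication $8.78: labor services → 7.5% + 0% local = 7.5% → $0.66
Greeting card $5.82: everything else → 5.25% + 3% local = 8.25% → $0.48
Total tax = $2.51 + $2.29 + $2.13 + $0.27 + $5.04 + $0.55 + $8.41 + $0.66 + $0.48 = $22.34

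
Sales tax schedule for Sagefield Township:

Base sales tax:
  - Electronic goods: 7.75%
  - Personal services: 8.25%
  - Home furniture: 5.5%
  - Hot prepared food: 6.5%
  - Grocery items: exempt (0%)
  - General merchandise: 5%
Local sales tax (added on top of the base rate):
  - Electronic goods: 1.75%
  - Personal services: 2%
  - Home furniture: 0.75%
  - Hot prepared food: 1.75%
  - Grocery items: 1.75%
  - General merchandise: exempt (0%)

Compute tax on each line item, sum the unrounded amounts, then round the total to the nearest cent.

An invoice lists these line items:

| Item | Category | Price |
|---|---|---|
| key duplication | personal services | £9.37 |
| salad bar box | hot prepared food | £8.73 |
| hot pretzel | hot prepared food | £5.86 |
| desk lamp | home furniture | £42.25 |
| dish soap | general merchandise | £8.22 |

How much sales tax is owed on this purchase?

£5.22

Key duplication £9.37: personal services → 8.25% + 2% local = 10.25% → £0.960425
Salad bar box £8.73: hot prepared food → 6.5% + 1.75% local = 8.25% → £0.720225
Hot pretzel £5.86: hot prepared food → 6.5% + 1.75% local = 8.25% → £0.48345
Desk lamp £42.25: home furniture → 5.5% + 0.75% local = 6.25% → £2.640625
Dish soap £8.22: general merchandise → 5% + 0% local = 5% → £0.411
Unrounded tax sum = £5.215725 → £5.22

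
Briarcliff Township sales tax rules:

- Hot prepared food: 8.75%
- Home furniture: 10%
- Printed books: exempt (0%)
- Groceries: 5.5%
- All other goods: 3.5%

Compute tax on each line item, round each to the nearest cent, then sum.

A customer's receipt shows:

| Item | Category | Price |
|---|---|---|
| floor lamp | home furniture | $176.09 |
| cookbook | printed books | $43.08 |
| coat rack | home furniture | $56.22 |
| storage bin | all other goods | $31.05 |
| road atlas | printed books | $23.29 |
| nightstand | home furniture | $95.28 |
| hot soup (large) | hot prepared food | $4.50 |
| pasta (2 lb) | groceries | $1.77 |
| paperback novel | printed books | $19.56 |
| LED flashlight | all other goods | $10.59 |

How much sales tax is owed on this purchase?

Floor lamp $176.09: home furniture → 10% → $17.61
Cookbook $43.08: printed books → 0% → $0.00
Coat rack $56.22: home furniture → 10% → $5.62
Storage bin $31.05: all other goods → 3.5% → $1.09
Road atlas $23.29: printed books → 0% → $0.00
Nightstand $95.28: home furniture → 10% → $9.53
Hot soup (large) $4.50: hot prepared food → 8.75% → $0.39
Pasta (2 lb) $1.77: groceries → 5.5% → $0.10
Paperback novel $19.56: printed books → 0% → $0.00
LED flashlight $10.59: all other goods → 3.5% → $0.37
Total tax = $17.61 + $5.62 + $1.09 + $9.53 + $0.39 + $0.10 + $0.37 = $34.71

$34.71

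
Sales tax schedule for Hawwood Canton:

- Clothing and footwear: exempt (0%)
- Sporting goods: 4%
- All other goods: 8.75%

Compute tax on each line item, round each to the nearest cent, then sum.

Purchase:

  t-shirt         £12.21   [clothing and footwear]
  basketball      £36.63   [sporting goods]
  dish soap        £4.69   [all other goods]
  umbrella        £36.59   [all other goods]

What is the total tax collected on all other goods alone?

Dish soap £4.69: all other goods → 8.75% → £0.41
Umbrella £36.59: all other goods → 8.75% → £3.20
Tax on all other goods = £0.41 + £3.20 = £3.61

£3.61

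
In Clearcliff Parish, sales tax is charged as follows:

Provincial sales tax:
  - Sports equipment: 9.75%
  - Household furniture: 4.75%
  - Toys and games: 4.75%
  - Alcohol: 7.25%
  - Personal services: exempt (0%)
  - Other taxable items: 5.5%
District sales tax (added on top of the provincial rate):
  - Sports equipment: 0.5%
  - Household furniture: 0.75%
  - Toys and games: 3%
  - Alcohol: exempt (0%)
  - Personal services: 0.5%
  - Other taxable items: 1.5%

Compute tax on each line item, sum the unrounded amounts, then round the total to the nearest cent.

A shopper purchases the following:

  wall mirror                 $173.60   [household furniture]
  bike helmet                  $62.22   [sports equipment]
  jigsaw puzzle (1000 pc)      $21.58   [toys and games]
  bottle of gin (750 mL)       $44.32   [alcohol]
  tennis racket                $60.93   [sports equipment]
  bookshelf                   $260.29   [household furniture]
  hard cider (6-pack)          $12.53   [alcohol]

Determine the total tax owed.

$42.28

Wall mirror $173.60: household furniture → 4.75% + 0.75% district = 5.5% → $9.548
Bike helmet $62.22: sports equipment → 9.75% + 0.5% district = 10.25% → $6.37755
Jigsaw puzzle (1000 pc) $21.58: toys and games → 4.75% + 3% district = 7.75% → $1.67245
Bottle of gin (750 mL) $44.32: alcohol → 7.25% + 0% district = 7.25% → $3.2132
Tennis racket $60.93: sports equipment → 9.75% + 0.5% district = 10.25% → $6.245325
Bookshelf $260.29: household furniture → 4.75% + 0.75% district = 5.5% → $14.31595
Hard cider (6-pack) $12.53: alcohol → 7.25% + 0% district = 7.25% → $0.908425
Unrounded tax sum = $42.2809 → $42.28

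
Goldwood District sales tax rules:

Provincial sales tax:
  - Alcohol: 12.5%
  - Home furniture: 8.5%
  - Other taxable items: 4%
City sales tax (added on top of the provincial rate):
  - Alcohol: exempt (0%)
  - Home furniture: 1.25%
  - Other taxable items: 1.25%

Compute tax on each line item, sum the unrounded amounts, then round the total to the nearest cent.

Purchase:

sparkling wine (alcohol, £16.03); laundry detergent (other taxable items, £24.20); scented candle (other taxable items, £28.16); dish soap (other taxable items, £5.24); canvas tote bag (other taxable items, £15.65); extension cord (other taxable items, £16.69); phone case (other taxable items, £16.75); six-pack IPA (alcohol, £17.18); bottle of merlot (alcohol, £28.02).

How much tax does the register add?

£13.25

Sparkling wine £16.03: alcohol → 12.5% + 0% city = 12.5% → £2.00375
Laundry detergent £24.20: other taxable items → 4% + 1.25% city = 5.25% → £1.2705
Scented candle £28.16: other taxable items → 4% + 1.25% city = 5.25% → £1.4784
Dish soap £5.24: other taxable items → 4% + 1.25% city = 5.25% → £0.2751
Canvas tote bag £15.65: other taxable items → 4% + 1.25% city = 5.25% → £0.821625
Extension cord £16.69: other taxable items → 4% + 1.25% city = 5.25% → £0.876225
Phone case £16.75: other taxable items → 4% + 1.25% city = 5.25% → £0.879375
Six-pack IPA £17.18: alcohol → 12.5% + 0% city = 12.5% → £2.1475
Bottle of merlot £28.02: alcohol → 12.5% + 0% city = 12.5% → £3.5025
Unrounded tax sum = £13.254975 → £13.25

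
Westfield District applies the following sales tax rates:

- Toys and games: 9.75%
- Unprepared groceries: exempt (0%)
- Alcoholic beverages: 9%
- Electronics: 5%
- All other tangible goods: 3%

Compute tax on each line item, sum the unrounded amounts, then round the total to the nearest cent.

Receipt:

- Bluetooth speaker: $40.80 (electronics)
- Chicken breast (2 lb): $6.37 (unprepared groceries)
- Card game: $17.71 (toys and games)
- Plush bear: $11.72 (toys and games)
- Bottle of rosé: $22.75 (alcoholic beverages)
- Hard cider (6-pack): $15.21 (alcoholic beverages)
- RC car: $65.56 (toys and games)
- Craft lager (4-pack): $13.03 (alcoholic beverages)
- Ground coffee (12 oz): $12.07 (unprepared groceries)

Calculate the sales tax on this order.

$15.89

Bluetooth speaker $40.80: electronics → 5% → $2.04
Chicken breast (2 lb) $6.37: unprepared groceries → 0% → $0.00
Card game $17.71: toys and games → 9.75% → $1.726725
Plush bear $11.72: toys and games → 9.75% → $1.1427
Bottle of rosé $22.75: alcoholic beverages → 9% → $2.0475
Hard cider (6-pack) $15.21: alcoholic beverages → 9% → $1.3689
RC car $65.56: toys and games → 9.75% → $6.3921
Craft lager (4-pack) $13.03: alcoholic beverages → 9% → $1.1727
Ground coffee (12 oz) $12.07: unprepared groceries → 0% → $0.00
Unrounded tax sum = $15.890625 → $15.89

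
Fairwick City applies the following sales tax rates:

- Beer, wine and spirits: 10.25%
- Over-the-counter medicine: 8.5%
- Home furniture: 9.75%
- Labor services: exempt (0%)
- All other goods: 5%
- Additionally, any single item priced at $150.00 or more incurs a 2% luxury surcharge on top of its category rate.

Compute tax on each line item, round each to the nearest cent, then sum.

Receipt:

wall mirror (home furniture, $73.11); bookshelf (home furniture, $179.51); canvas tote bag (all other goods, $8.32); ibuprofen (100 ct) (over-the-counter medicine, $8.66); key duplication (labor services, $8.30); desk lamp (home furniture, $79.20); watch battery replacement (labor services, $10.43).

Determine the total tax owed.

$37.10

Wall mirror $73.11: home furniture → 9.75% → $7.13
Bookshelf $179.51: home furniture → 9.75% + 2% surcharge = 11.75% → $21.09
Canvas tote bag $8.32: all other goods → 5% → $0.42
Ibuprofen (100 ct) $8.66: over-the-counter medicine → 8.5% → $0.74
Key duplication $8.30: labor services → 0% → $0.00
Desk lamp $79.20: home furniture → 9.75% → $7.72
Watch battery replacement $10.43: labor services → 0% → $0.00
Total tax = $7.13 + $21.09 + $0.42 + $0.74 + $7.72 = $37.10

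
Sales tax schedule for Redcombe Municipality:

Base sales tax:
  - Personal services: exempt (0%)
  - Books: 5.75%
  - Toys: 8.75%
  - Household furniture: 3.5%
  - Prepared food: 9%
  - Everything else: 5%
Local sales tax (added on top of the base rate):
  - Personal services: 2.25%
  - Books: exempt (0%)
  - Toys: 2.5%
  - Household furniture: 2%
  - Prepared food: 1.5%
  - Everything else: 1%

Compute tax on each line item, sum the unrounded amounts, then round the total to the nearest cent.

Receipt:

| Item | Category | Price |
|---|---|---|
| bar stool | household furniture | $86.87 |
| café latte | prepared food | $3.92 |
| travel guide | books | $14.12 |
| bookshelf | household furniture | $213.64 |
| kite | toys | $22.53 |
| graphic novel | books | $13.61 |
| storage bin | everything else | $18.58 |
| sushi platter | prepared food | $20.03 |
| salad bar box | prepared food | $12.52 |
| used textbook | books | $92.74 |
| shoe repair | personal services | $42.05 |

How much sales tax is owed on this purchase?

Bar stool $86.87: household furniture → 3.5% + 2% local = 5.5% → $4.77785
Café latte $3.92: prepared food → 9% + 1.5% local = 10.5% → $0.4116
Travel guide $14.12: books → 5.75% + 0% local = 5.75% → $0.8119
Bookshelf $213.64: household furniture → 3.5% + 2% local = 5.5% → $11.7502
Kite $22.53: toys → 8.75% + 2.5% local = 11.25% → $2.534625
Graphic novel $13.61: books → 5.75% + 0% local = 5.75% → $0.782575
Storage bin $18.58: everything else → 5% + 1% local = 6% → $1.1148
Sushi platter $20.03: prepared food → 9% + 1.5% local = 10.5% → $2.10315
Salad bar box $12.52: prepared food → 9% + 1.5% local = 10.5% → $1.3146
Used textbook $92.74: books → 5.75% + 0% local = 5.75% → $5.33255
Shoe repair $42.05: personal services → 0% + 2.25% local = 2.25% → $0.946125
Unrounded tax sum = $31.879975 → $31.88

$31.88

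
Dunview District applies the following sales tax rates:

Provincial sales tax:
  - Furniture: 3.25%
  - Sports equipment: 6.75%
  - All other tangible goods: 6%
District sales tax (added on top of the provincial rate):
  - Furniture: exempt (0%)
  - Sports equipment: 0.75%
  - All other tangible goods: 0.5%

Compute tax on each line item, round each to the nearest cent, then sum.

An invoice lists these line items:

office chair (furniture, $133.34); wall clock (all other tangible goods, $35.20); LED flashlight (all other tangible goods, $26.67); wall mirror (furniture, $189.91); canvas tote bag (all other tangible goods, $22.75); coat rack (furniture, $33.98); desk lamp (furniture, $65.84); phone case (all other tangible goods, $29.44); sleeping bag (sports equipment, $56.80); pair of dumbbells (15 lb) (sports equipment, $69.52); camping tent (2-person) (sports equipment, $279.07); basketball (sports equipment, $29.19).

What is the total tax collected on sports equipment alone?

Sleeping bag $56.80: sports equipment → 6.75% + 0.75% district = 7.5% → $4.26
Pair of dumbbells (15 lb) $69.52: sports equipment → 6.75% + 0.75% district = 7.5% → $5.21
Camping tent (2-person) $279.07: sports equipment → 6.75% + 0.75% district = 7.5% → $20.93
Basketball $29.19: sports equipment → 6.75% + 0.75% district = 7.5% → $2.19
Tax on sports equipment = $4.26 + $5.21 + $20.93 + $2.19 = $32.59

$32.59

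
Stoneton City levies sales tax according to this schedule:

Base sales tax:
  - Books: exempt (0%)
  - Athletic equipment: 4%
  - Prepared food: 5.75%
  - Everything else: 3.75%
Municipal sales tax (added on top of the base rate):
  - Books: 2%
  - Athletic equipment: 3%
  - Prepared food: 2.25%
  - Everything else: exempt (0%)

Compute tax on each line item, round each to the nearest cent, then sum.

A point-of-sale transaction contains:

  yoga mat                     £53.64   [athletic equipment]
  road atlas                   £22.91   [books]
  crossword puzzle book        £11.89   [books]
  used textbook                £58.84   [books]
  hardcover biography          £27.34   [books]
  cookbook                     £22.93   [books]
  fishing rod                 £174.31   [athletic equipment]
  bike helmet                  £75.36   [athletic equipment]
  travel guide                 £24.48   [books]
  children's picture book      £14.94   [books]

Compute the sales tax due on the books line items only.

Road atlas £22.91: books → 0% + 2% municipal = 2% → £0.46
Crossword puzzle book £11.89: books → 0% + 2% municipal = 2% → £0.24
Used textbook £58.84: books → 0% + 2% municipal = 2% → £1.18
Hardcover biography £27.34: books → 0% + 2% municipal = 2% → £0.55
Cookbook £22.93: books → 0% + 2% municipal = 2% → £0.46
Travel guide £24.48: books → 0% + 2% municipal = 2% → £0.49
Children's picture book £14.94: books → 0% + 2% municipal = 2% → £0.30
Tax on books = £0.46 + £0.24 + £1.18 + £0.55 + £0.46 + £0.49 + £0.30 = £3.68

£3.68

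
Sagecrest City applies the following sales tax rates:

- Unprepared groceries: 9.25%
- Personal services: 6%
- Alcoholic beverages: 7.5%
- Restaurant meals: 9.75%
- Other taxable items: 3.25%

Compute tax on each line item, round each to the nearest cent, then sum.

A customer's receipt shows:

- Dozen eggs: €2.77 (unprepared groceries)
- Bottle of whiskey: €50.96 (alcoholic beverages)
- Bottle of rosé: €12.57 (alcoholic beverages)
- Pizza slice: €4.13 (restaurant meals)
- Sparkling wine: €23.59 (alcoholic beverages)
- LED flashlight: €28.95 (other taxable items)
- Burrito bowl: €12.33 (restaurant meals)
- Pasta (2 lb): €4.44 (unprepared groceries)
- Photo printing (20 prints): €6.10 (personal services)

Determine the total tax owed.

€10.11

Dozen eggs €2.77: unprepared groceries → 9.25% → €0.26
Bottle of whiskey €50.96: alcoholic beverages → 7.5% → €3.82
Bottle of rosé €12.57: alcoholic beverages → 7.5% → €0.94
Pizza slice €4.13: restaurant meals → 9.75% → €0.40
Sparkling wine €23.59: alcoholic beverages → 7.5% → €1.77
LED flashlight €28.95: other taxable items → 3.25% → €0.94
Burrito bowl €12.33: restaurant meals → 9.75% → €1.20
Pasta (2 lb) €4.44: unprepared groceries → 9.25% → €0.41
Photo printing (20 prints) €6.10: personal services → 6% → €0.37
Total tax = €0.26 + €3.82 + €0.94 + €0.40 + €1.77 + €0.94 + €1.20 + €0.41 + €0.37 = €10.11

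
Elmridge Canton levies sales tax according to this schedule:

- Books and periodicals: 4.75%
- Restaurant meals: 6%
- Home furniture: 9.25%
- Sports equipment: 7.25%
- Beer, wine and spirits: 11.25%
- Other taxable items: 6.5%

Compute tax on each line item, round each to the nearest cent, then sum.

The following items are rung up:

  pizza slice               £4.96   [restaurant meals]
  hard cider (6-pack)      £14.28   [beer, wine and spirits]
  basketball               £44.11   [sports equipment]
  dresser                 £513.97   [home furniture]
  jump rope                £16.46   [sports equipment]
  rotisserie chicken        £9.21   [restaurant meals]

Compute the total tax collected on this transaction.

Pizza slice £4.96: restaurant meals → 6% → £0.30
Hard cider (6-pack) £14.28: beer, wine and spirits → 11.25% → £1.61
Basketball £44.11: sports equipment → 7.25% → £3.20
Dresser £513.97: home furniture → 9.25% → £47.54
Jump rope £16.46: sports equipment → 7.25% → £1.19
Rotisserie chicken £9.21: restaurant meals → 6% → £0.55
Total tax = £0.30 + £1.61 + £3.20 + £47.54 + £1.19 + £0.55 = £54.39

£54.39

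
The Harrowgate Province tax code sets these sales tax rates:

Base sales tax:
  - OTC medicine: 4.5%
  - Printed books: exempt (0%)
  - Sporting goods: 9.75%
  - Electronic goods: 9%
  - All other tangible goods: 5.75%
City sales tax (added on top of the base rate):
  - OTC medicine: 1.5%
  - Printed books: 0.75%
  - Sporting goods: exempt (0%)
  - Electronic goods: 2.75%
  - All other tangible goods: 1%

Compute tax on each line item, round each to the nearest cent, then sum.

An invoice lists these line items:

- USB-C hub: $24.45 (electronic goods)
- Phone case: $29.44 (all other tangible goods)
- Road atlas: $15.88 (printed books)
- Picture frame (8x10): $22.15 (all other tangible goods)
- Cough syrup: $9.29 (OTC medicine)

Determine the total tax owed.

USB-C hub $24.45: electronic goods → 9% + 2.75% city = 11.75% → $2.87
Phone case $29.44: all other tangible goods → 5.75% + 1% city = 6.75% → $1.99
Road atlas $15.88: printed books → 0% + 0.75% city = 0.75% → $0.12
Picture frame (8x10) $22.15: all other tangible goods → 5.75% + 1% city = 6.75% → $1.50
Cough syrup $9.29: OTC medicine → 4.5% + 1.5% city = 6% → $0.56
Total tax = $2.87 + $1.99 + $0.12 + $1.50 + $0.56 = $7.04

$7.04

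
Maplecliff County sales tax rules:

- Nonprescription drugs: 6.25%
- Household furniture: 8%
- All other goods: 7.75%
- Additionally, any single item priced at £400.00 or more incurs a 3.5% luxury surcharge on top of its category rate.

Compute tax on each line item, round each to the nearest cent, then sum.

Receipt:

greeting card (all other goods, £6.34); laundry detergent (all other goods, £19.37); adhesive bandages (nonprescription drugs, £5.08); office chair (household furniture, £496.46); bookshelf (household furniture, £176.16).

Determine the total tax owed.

Greeting card £6.34: all other goods → 7.75% → £0.49
Laundry detergent £19.37: all other goods → 7.75% → £1.50
Adhesive bandages £5.08: nonprescription drugs → 6.25% → £0.32
Office chair £496.46: household furniture → 8% + 3.5% surcharge = 11.5% → £57.09
Bookshelf £176.16: household furniture → 8% → £14.09
Total tax = £0.49 + £1.50 + £0.32 + £57.09 + £14.09 = £73.49

£73.49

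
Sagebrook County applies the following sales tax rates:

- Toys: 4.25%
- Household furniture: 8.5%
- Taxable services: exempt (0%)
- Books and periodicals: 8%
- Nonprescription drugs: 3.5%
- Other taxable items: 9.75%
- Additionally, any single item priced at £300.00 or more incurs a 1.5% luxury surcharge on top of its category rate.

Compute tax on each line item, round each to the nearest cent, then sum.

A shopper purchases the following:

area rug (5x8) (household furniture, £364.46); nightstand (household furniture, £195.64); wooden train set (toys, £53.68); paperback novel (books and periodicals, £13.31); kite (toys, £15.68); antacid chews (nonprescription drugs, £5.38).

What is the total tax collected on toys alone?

£2.95

Wooden train set £53.68: toys → 4.25% → £2.28
Kite £15.68: toys → 4.25% → £0.67
Tax on toys = £2.28 + £0.67 = £2.95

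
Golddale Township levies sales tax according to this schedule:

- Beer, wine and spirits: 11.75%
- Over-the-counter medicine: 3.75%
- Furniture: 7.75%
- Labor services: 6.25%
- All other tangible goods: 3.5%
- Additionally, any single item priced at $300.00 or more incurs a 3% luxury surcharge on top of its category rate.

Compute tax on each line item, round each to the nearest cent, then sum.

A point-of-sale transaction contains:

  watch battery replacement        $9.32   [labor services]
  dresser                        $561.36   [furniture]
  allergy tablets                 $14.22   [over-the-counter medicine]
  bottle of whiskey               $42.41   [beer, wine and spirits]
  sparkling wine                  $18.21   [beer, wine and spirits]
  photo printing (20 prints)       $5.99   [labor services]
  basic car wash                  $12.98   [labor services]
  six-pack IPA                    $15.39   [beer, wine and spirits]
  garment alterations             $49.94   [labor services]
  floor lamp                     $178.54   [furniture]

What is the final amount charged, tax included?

Watch battery replacement $9.32: labor services → 6.25% → $0.58
Dresser $561.36: furniture → 7.75% + 3% surcharge = 10.75% → $60.35
Allergy tablets $14.22: over-the-counter medicine → 3.75% → $0.53
Bottle of whiskey $42.41: beer, wine and spirits → 11.75% → $4.98
Sparkling wine $18.21: beer, wine and spirits → 11.75% → $2.14
Photo printing (20 prints) $5.99: labor services → 6.25% → $0.37
Basic car wash $12.98: labor services → 6.25% → $0.81
Six-pack IPA $15.39: beer, wine and spirits → 11.75% → $1.81
Garment alterations $49.94: labor services → 6.25% → $3.12
Floor lamp $178.54: furniture → 7.75% → $13.84
Subtotal = $908.36; tax = $88.53; total due = $996.89

$996.89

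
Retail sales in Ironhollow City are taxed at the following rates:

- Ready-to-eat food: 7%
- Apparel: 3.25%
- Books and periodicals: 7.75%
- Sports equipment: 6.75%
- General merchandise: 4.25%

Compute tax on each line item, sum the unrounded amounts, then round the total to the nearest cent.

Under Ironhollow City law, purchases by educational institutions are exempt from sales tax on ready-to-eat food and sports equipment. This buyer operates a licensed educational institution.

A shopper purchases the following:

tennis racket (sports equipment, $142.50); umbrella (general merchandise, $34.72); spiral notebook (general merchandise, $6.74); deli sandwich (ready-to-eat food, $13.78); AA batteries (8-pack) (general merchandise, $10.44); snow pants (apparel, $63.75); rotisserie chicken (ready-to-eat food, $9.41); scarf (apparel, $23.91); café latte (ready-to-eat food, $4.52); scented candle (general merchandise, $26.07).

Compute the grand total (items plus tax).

Tennis racket $142.50: sports equipment, buyer-exempt → 0% → $0.00
Umbrella $34.72: general merchandise → 4.25% → $1.4756
Spiral notebook $6.74: general merchandise → 4.25% → $0.28645
Deli sandwich $13.78: ready-to-eat food, buyer-exempt → 0% → $0.00
AA batteries (8-pack) $10.44: general merchandise → 4.25% → $0.4437
Snow pants $63.75: apparel → 3.25% → $2.071875
Rotisserie chicken $9.41: ready-to-eat food, buyer-exempt → 0% → $0.00
Scarf $23.91: apparel → 3.25% → $0.777075
Café latte $4.52: ready-to-eat food, buyer-exempt → 0% → $0.00
Scented candle $26.07: general merchandise → 4.25% → $1.107975
Subtotal = $335.84; unrounded tax = $6.162675 → $6.16; total due = $342.00

$342.00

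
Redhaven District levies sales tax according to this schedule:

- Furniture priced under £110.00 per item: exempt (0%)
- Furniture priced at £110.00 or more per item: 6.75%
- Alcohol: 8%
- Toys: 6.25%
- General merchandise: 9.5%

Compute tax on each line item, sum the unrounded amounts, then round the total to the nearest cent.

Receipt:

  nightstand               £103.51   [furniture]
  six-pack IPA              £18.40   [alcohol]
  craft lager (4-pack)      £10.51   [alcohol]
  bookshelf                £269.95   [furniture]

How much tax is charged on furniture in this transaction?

£18.22

Nightstand £103.51: furniture, under £110.00 → 0% → £0.00
Bookshelf £269.95: furniture, £110.00 or more → 6.75% → £18.221625
Tax on furniture: unrounded sum = £18.221625 → £18.22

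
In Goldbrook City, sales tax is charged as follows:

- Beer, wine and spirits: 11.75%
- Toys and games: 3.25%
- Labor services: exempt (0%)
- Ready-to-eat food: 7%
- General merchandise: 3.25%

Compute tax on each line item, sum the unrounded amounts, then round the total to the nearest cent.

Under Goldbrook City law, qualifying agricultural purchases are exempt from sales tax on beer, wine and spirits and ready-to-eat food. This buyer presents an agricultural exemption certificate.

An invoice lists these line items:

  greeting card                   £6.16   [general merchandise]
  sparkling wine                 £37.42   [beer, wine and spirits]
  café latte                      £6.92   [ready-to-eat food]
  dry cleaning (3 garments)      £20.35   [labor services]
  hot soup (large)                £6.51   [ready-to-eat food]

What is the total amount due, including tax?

£77.56

Greeting card £6.16: general merchandise → 3.25% → £0.2002
Sparkling wine £37.42: beer, wine and spirits, buyer-exempt → 0% → £0.00
Café latte £6.92: ready-to-eat food, buyer-exempt → 0% → £0.00
Dry cleaning (3 garments) £20.35: labor services → 0% → £0.00
Hot soup (large) £6.51: ready-to-eat food, buyer-exempt → 0% → £0.00
Subtotal = £77.36; unrounded tax = £0.2002 → £0.20; total due = £77.56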